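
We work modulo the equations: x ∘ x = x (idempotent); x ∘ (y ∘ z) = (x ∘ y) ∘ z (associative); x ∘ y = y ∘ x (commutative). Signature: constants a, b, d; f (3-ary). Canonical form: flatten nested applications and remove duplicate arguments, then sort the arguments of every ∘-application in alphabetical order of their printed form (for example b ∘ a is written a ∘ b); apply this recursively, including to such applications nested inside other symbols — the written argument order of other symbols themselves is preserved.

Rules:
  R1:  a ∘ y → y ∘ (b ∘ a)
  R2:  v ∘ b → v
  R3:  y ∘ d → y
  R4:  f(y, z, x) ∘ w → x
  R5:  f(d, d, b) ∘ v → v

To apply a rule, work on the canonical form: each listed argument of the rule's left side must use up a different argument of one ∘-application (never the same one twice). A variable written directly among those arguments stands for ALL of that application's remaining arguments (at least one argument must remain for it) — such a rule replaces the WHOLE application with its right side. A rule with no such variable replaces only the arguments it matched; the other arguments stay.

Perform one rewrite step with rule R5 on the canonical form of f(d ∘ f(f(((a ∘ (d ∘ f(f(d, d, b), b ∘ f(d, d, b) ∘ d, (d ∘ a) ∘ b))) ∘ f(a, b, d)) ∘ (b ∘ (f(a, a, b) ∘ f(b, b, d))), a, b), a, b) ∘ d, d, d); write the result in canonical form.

Answer: f(d ∘ f(f(a ∘ b ∘ d ∘ f(a, a, b) ∘ f(a, b, d) ∘ f(b, b, d) ∘ f(f(d, d, b), b ∘ d, a ∘ b ∘ d), a, b), a, b), d, d)

Derivation:
Canonical form:  f(d ∘ f(f(a ∘ b ∘ d ∘ f(a, a, b) ∘ f(a, b, d) ∘ f(b, b, d) ∘ f(f(d, d, b), b ∘ d ∘ f(d, d, b), a ∘ b ∘ d), a, b), a, b), d, d)
Match R5:  consume f(d, d, b);  v := b ∘ d
The variable takes the whole remainder — replace the entire application.
New term:  f(d ∘ f(f(a ∘ b ∘ d ∘ f(a, a, b) ∘ f(a, b, d) ∘ f(b, b, d) ∘ f(f(d, d, b), b ∘ d, a ∘ b ∘ d), a, b), a, b), d, d)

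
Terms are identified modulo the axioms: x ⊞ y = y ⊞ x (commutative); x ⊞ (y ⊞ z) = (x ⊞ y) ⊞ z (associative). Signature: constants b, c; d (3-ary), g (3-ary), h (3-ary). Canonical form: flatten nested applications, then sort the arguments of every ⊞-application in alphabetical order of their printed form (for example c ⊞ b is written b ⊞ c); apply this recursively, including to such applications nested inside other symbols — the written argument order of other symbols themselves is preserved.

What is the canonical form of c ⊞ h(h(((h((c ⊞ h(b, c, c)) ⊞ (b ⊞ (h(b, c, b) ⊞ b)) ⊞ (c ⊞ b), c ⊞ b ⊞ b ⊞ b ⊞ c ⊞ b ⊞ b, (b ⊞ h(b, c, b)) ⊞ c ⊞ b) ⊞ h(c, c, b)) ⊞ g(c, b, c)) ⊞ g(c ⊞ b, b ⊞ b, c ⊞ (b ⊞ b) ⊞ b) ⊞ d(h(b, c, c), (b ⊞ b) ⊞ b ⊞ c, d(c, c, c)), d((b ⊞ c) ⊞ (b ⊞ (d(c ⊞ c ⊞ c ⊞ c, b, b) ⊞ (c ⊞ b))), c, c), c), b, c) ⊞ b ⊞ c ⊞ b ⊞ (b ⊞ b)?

Un-nest:  c ⊞ h(h(((h((c ⊞ h(b, c, c)) ⊞ (b ⊞ (h(b, c, b) ⊞ b)) ⊞ (c ⊞ b), c ⊞ b ⊞ b ⊞ b ⊞ c ⊞ b ⊞ b, (b ⊞ h(b, c, b)) ⊞ c ⊞ b) ⊞ h(c, c, b)) ⊞ g(c, b, c)) ⊞ g(c ⊞ b, b ⊞ b, c ⊞ (b ⊞ b) ⊞ b) ⊞ d(h(b, c, c), (b ⊞ b) ⊞ b ⊞ c, d(c, c, c)), d((b ⊞ c) ⊞ (b ⊞ (d(c ⊞ c ⊞ c ⊞ c, b, b) ⊞ (c ⊞ b))), c, c), c), b, c) ⊞ b ⊞ c ⊞ b ⊞ b ⊞ b
Inside:  h(h(((h((c ⊞ h(b, c, c)) ⊞ (b ⊞ (h(b, c, b) ⊞ b)) ⊞ (c ⊞ b), c ⊞ b ⊞ b ⊞ b ⊞ c ⊞ b ⊞ b, (b ⊞ h(b, c, b)) ⊞ c ⊞ b) ⊞ h(c, c, b)) ⊞ g(c, b, c)) ⊞ g(c ⊞ b, b ⊞ b, c ⊞ (b ⊞ b) ⊞ b) ⊞ d(h(b, c, c), (b ⊞ b) ⊞ b ⊞ c, d(c, c, c)), d((b ⊞ c) ⊞ (b ⊞ (d(c ⊞ c ⊞ c ⊞ c, b, b) ⊞ (c ⊞ b))), c, c), c), b, c)  →  h(h(d(h(b, c, c), b ⊞ b ⊞ b ⊞ c, d(c, c, c)) ⊞ g(b ⊞ c, b ⊞ b, b ⊞ b ⊞ b ⊞ c) ⊞ g(c, b, c) ⊞ h(b ⊞ b ⊞ b ⊞ c ⊞ c ⊞ h(b, c, b) ⊞ h(b, c, c), b ⊞ b ⊞ b ⊞ b ⊞ b ⊞ c ⊞ c, b ⊞ b ⊞ c ⊞ h(b, c, b)) ⊞ h(c, c, b), d(b ⊞ b ⊞ b ⊞ c ⊞ c ⊞ d(c ⊞ c ⊞ c ⊞ c, b, b), c, c), c), b, c)
Sort arguments:  b ⊞ b ⊞ b ⊞ b ⊞ c ⊞ c ⊞ h(h(d(h(b, c, c), b ⊞ b ⊞ b ⊞ c, d(c, c, c)) ⊞ g(b ⊞ c, b ⊞ b, b ⊞ b ⊞ b ⊞ c) ⊞ g(c, b, c) ⊞ h(b ⊞ b ⊞ b ⊞ c ⊞ c ⊞ h(b, c, b) ⊞ h(b, c, c), b ⊞ b ⊞ b ⊞ b ⊞ b ⊞ c ⊞ c, b ⊞ b ⊞ c ⊞ h(b, c, b)) ⊞ h(c, c, b), d(b ⊞ b ⊞ b ⊞ c ⊞ c ⊞ d(c ⊞ c ⊞ c ⊞ c, b, b), c, c), c), b, c)

Answer: b ⊞ b ⊞ b ⊞ b ⊞ c ⊞ c ⊞ h(h(d(h(b, c, c), b ⊞ b ⊞ b ⊞ c, d(c, c, c)) ⊞ g(b ⊞ c, b ⊞ b, b ⊞ b ⊞ b ⊞ c) ⊞ g(c, b, c) ⊞ h(b ⊞ b ⊞ b ⊞ c ⊞ c ⊞ h(b, c, b) ⊞ h(b, c, c), b ⊞ b ⊞ b ⊞ b ⊞ b ⊞ c ⊞ c, b ⊞ b ⊞ c ⊞ h(b, c, b)) ⊞ h(c, c, b), d(b ⊞ b ⊞ b ⊞ c ⊞ c ⊞ d(c ⊞ c ⊞ c ⊞ c, b, b), c, c), c), b, c)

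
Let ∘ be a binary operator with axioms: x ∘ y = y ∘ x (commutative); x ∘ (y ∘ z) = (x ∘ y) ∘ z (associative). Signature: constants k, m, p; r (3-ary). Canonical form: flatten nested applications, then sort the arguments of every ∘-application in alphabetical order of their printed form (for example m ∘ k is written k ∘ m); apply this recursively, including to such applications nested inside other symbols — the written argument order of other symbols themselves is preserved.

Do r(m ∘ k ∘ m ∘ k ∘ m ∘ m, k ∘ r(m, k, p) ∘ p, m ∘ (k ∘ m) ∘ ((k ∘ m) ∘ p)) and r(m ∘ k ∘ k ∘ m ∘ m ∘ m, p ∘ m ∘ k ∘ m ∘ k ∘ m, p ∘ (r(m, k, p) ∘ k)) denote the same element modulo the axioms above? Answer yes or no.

Left:  r(m ∘ k ∘ m ∘ k ∘ m ∘ m, k ∘ r(m, k, p) ∘ p, m ∘ (k ∘ m) ∘ ((k ∘ m) ∘ p))
  Focus inside:  m ∘ (k ∘ m) ∘ ((k ∘ m) ∘ p)
  Flatten:  m ∘ k ∘ m ∘ k ∘ m ∘ p
  Sort:  k ∘ k ∘ m ∘ m ∘ m ∘ p
  Reassemble:  r(k ∘ k ∘ m ∘ m ∘ m ∘ m, k ∘ p ∘ r(m, k, p), k ∘ k ∘ m ∘ m ∘ m ∘ p)
Right:  r(m ∘ k ∘ k ∘ m ∘ m ∘ m, p ∘ m ∘ k ∘ m ∘ k ∘ m, p ∘ (r(m, k, p) ∘ k))
  Focus inside:  p ∘ (r(m, k, p) ∘ k)
  Un-nest:  p ∘ r(m, k, p) ∘ k
  Sort:  k ∘ p ∘ r(m, k, p)
  Reassemble:  r(k ∘ k ∘ m ∘ m ∘ m ∘ m, k ∘ k ∘ m ∘ m ∘ m ∘ p, k ∘ p ∘ r(m, k, p))

Answer: no — r(k ∘ k ∘ m ∘ m ∘ m ∘ m, k ∘ p ∘ r(m, k, p), k ∘ k ∘ m ∘ m ∘ m ∘ p) vs r(k ∘ k ∘ m ∘ m ∘ m ∘ m, k ∘ k ∘ m ∘ m ∘ m ∘ p, k ∘ p ∘ r(m, k, p))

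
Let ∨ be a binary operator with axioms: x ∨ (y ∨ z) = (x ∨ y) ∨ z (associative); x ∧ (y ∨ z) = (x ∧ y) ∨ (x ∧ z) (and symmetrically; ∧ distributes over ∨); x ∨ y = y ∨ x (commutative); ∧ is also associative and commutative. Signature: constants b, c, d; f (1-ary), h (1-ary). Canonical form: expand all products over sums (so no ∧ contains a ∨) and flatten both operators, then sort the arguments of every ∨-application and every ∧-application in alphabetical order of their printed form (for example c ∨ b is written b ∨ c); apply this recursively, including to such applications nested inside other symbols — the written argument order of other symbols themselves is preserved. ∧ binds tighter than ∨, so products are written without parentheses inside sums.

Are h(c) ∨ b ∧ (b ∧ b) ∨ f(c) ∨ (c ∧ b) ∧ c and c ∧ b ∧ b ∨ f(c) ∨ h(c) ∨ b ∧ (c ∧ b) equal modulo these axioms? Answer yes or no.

Answer: no — b ∧ b ∧ b ∨ b ∧ c ∧ c ∨ f(c) ∨ h(c) vs b ∧ b ∧ c ∨ b ∧ b ∧ c ∨ f(c) ∨ h(c)

Derivation:
Left:  h(c) ∨ b ∧ (b ∧ b) ∨ f(c) ∨ (c ∧ b) ∧ c
  Flatten:  h(c) ∨ b ∧ b ∧ b ∨ f(c) ∨ b ∧ c ∧ c
  Sort arguments:  b ∧ b ∧ b ∨ b ∧ c ∧ c ∨ f(c) ∨ h(c)
Right:  c ∧ b ∧ b ∨ f(c) ∨ h(c) ∨ b ∧ (c ∧ b)
  Un-nest:  b ∧ b ∧ c ∨ f(c) ∨ h(c) ∨ b ∧ b ∧ c
  Sort:  b ∧ b ∧ c ∨ b ∧ b ∧ c ∨ f(c) ∨ h(c)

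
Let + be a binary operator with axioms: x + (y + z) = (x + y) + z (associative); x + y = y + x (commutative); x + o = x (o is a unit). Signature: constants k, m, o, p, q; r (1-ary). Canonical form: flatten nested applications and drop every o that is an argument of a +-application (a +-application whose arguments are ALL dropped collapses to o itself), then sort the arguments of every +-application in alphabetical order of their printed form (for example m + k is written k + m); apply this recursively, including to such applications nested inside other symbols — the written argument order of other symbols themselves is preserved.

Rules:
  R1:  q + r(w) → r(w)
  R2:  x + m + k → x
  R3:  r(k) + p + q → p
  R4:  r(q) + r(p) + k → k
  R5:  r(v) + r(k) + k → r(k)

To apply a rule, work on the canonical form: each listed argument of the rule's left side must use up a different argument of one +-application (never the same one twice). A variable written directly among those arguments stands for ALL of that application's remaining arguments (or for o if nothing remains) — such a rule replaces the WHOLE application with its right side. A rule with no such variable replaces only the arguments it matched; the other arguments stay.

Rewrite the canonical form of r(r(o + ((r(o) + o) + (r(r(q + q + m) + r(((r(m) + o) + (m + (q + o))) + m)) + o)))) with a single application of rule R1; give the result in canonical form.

Canonical form:  r(r(r(o) + r(r(m + m + q + r(m)) + r(m + q + q))))
Match R1:  consume q, r(m);  w := m
New term:  r(r(r(o) + r(r(m + m + r(m)) + r(m + q + q))))

Answer: r(r(r(o) + r(r(m + m + r(m)) + r(m + q + q))))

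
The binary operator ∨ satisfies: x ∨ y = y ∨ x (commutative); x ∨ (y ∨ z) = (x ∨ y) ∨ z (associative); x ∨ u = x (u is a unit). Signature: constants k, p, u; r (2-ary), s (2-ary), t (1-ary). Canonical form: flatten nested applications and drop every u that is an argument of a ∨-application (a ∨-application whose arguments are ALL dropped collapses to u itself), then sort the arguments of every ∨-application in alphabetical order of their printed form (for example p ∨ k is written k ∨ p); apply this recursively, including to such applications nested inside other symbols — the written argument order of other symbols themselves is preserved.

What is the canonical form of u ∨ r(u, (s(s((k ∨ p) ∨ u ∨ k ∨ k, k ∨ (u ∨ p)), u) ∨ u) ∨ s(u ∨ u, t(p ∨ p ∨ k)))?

Canonicalize subterm:  r(u, (s(s((k ∨ p) ∨ u ∨ k ∨ k, k ∨ (u ∨ p)), u) ∨ u) ∨ s(u ∨ u, t(p ∨ p ∨ k)))  →  r(u, s(s(k ∨ k ∨ k ∨ p, k ∨ p), u) ∨ s(u, t(k ∨ p ∨ p)))
Units out:  drop u
Sort:  r(u, s(s(k ∨ k ∨ k ∨ p, k ∨ p), u) ∨ s(u, t(k ∨ p ∨ p)))

Answer: r(u, s(s(k ∨ k ∨ k ∨ p, k ∨ p), u) ∨ s(u, t(k ∨ p ∨ p)))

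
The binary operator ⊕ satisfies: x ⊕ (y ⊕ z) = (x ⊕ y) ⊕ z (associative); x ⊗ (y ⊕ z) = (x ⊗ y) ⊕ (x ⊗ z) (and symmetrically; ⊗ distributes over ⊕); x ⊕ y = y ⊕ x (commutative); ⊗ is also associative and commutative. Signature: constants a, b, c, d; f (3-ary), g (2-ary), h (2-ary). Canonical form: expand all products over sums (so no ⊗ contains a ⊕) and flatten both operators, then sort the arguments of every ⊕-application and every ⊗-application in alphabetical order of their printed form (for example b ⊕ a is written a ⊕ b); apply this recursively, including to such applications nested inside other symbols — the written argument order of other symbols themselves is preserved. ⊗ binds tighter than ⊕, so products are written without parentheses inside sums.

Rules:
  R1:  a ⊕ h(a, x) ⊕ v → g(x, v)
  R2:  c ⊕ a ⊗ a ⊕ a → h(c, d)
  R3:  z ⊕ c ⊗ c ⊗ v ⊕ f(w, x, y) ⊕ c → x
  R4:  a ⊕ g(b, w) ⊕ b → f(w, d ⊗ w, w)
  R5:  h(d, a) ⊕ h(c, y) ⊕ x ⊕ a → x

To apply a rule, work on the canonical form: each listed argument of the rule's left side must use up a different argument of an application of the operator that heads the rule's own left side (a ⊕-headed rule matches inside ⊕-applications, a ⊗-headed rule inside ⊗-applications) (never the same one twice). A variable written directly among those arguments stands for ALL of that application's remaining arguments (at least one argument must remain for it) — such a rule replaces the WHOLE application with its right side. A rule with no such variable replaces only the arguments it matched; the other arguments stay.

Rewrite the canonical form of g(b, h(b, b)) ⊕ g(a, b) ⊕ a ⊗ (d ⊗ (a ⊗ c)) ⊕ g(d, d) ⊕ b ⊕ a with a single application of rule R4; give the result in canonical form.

Answer: a ⊗ a ⊗ c ⊗ d ⊕ f(h(b, b), d ⊗ h(b, b), h(b, b)) ⊕ g(a, b) ⊕ g(d, d)

Derivation:
Canonical form:  a ⊕ a ⊗ a ⊗ c ⊗ d ⊕ b ⊕ g(a, b) ⊕ g(b, h(b, b)) ⊕ g(d, d)
Match R4:  consume a, b, g(b, h(b, b));  w := h(b, b)
Giving:  a ⊗ a ⊗ c ⊗ d ⊕ f(h(b, b), d ⊗ h(b, b), h(b, b)) ⊕ g(a, b) ⊕ g(d, d)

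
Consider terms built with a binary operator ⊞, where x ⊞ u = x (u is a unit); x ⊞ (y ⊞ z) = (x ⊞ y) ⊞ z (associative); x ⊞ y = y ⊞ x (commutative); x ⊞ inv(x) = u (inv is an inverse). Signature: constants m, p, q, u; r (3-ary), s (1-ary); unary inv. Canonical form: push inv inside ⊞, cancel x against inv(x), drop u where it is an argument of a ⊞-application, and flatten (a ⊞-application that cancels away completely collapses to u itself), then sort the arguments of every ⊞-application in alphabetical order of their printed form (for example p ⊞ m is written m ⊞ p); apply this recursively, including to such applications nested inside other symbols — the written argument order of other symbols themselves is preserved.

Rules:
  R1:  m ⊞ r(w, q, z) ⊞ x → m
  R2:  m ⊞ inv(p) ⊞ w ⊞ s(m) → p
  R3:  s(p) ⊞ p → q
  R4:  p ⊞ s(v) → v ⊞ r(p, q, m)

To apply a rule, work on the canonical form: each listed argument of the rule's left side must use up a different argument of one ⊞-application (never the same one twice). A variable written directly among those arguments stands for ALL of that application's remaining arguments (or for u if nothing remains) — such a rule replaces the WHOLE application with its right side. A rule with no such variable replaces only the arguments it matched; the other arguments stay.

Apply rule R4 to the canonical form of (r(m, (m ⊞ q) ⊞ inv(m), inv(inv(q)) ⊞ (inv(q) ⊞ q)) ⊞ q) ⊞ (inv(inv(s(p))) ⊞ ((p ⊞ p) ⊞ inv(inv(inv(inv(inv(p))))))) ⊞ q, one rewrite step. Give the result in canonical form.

Canonical form:  p ⊞ q ⊞ q ⊞ r(m, q, q) ⊞ s(p)
R4 matches:  uses p, s(p);  v := p
New term:  p ⊞ q ⊞ q ⊞ r(m, q, q) ⊞ r(p, q, m)

Answer: p ⊞ q ⊞ q ⊞ r(m, q, q) ⊞ r(p, q, m)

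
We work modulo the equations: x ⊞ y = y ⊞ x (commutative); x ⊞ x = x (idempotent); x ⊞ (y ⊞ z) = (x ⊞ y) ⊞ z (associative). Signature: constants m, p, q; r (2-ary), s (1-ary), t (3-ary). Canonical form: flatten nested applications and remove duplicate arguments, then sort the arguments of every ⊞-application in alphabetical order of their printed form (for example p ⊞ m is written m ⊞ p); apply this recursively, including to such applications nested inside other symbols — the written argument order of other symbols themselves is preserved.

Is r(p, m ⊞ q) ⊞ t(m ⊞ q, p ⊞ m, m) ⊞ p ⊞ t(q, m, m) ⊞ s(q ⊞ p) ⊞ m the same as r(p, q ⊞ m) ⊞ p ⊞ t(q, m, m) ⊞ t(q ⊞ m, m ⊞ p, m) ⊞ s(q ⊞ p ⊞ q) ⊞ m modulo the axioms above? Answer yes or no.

Answer: yes — both canonical forms are m ⊞ p ⊞ r(p, m ⊞ q) ⊞ s(p ⊞ q) ⊞ t(m ⊞ q, m ⊞ p, m) ⊞ t(q, m, m)

Derivation:
Left:  r(p, m ⊞ q) ⊞ t(m ⊞ q, p ⊞ m, m) ⊞ p ⊞ t(q, m, m) ⊞ s(q ⊞ p) ⊞ m
  Simplify inside:  t(m ⊞ q, p ⊞ m, m)  →  t(m ⊞ q, m ⊞ p, m)
  Simplify inside:  s(q ⊞ p)  →  s(p ⊞ q)
  Sort arguments:  m ⊞ p ⊞ r(p, m ⊞ q) ⊞ s(p ⊞ q) ⊞ t(m ⊞ q, m ⊞ p, m) ⊞ t(q, m, m)
Right:  r(p, q ⊞ m) ⊞ p ⊞ t(q, m, m) ⊞ t(q ⊞ m, m ⊞ p, m) ⊞ s(q ⊞ p ⊞ q) ⊞ m
  Simplify inside:  r(p, q ⊞ m)  →  r(p, m ⊞ q)
  Simplify inside:  t(q ⊞ m, m ⊞ p, m)  →  t(m ⊞ q, m ⊞ p, m)
  Canonicalize subterm:  s(q ⊞ p ⊞ q)  →  s(p ⊞ q)
  Order the arguments:  m ⊞ p ⊞ r(p, m ⊞ q) ⊞ s(p ⊞ q) ⊞ t(m ⊞ q, m ⊞ p, m) ⊞ t(q, m, m)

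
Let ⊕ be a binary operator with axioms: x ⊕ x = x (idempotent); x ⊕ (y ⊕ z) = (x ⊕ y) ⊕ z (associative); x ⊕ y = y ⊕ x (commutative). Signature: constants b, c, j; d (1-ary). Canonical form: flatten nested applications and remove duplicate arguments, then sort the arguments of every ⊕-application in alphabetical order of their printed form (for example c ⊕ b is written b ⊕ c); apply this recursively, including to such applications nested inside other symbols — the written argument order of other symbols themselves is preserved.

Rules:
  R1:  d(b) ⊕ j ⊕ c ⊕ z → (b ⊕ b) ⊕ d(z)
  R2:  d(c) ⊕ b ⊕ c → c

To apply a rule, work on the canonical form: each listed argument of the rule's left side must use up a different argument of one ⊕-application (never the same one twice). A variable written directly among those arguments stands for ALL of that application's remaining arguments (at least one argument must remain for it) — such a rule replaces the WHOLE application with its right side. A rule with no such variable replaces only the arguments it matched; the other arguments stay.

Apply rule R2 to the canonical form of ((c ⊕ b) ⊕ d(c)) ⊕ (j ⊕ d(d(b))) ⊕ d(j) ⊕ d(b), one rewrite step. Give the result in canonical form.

Answer: c ⊕ d(b) ⊕ d(d(b)) ⊕ d(j) ⊕ j

Derivation:
Canonical form:  b ⊕ c ⊕ d(b) ⊕ d(c) ⊕ d(d(b)) ⊕ d(j) ⊕ j
Match R2:  consume b, c, d(c)
Giving:  c ⊕ d(b) ⊕ d(d(b)) ⊕ d(j) ⊕ j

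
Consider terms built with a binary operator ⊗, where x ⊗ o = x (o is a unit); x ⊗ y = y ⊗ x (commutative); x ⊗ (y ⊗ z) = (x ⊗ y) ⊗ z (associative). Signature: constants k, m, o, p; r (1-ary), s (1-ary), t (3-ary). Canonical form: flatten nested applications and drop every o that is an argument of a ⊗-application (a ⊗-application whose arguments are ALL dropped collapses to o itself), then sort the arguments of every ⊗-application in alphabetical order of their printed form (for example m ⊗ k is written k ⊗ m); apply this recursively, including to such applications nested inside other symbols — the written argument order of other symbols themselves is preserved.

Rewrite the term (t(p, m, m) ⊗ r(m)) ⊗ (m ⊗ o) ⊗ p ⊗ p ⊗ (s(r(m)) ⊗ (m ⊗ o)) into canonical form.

Un-nest:  t(p, m, m) ⊗ r(m) ⊗ m ⊗ o ⊗ p ⊗ p ⊗ s(r(m)) ⊗ m ⊗ o
Drop the unit:  drop o (×2)
Sort:  m ⊗ m ⊗ p ⊗ p ⊗ r(m) ⊗ s(r(m)) ⊗ t(p, m, m)

Answer: m ⊗ m ⊗ p ⊗ p ⊗ r(m) ⊗ s(r(m)) ⊗ t(p, m, m)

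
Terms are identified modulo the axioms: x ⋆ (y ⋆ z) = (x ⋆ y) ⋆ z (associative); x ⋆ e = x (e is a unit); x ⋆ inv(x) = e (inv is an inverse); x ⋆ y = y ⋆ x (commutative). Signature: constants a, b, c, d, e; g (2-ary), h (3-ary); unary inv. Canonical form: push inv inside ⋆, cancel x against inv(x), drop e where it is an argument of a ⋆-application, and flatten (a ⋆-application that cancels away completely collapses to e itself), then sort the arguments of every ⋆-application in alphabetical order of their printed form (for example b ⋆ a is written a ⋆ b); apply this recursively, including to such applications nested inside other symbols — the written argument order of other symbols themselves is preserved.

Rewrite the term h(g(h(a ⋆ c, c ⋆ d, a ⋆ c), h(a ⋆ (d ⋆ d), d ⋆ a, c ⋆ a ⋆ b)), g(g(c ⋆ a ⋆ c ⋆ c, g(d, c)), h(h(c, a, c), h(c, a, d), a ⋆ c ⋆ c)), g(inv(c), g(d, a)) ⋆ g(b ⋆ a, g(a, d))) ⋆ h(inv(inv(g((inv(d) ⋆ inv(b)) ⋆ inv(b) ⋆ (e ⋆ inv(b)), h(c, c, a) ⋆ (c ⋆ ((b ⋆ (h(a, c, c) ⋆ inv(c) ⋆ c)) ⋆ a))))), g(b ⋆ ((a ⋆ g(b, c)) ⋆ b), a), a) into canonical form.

Push inv inside:  distribute inv over ⋆ and collapse double inv
Collect terms:  h(g(h(a ⋆ c, c ⋆ d, a ⋆ c), h(a ⋆ d ⋆ d, a ⋆ d, a ⋆ b ⋆ c)), g(g(a ⋆ c ⋆ c ⋆ c, g(d, c)), h(h(c, a, c), h(c, a, d), a ⋆ c ⋆ c)), g(a ⋆ b, g(a, d)) ⋆ g(inv(c), g(d, a))) ⋆ h(g(inv(b) ⋆ inv(b) ⋆ inv(b) ⋆ inv(d), a ⋆ b ⋆ c ⋆ h(a, c, c) ⋆ h(c, c, a)), g(a ⋆ b ⋆ b ⋆ g(b, c), a), a)

Answer: h(g(h(a ⋆ c, c ⋆ d, a ⋆ c), h(a ⋆ d ⋆ d, a ⋆ d, a ⋆ b ⋆ c)), g(g(a ⋆ c ⋆ c ⋆ c, g(d, c)), h(h(c, a, c), h(c, a, d), a ⋆ c ⋆ c)), g(a ⋆ b, g(a, d)) ⋆ g(inv(c), g(d, a))) ⋆ h(g(inv(b) ⋆ inv(b) ⋆ inv(b) ⋆ inv(d), a ⋆ b ⋆ c ⋆ h(a, c, c) ⋆ h(c, c, a)), g(a ⋆ b ⋆ b ⋆ g(b, c), a), a)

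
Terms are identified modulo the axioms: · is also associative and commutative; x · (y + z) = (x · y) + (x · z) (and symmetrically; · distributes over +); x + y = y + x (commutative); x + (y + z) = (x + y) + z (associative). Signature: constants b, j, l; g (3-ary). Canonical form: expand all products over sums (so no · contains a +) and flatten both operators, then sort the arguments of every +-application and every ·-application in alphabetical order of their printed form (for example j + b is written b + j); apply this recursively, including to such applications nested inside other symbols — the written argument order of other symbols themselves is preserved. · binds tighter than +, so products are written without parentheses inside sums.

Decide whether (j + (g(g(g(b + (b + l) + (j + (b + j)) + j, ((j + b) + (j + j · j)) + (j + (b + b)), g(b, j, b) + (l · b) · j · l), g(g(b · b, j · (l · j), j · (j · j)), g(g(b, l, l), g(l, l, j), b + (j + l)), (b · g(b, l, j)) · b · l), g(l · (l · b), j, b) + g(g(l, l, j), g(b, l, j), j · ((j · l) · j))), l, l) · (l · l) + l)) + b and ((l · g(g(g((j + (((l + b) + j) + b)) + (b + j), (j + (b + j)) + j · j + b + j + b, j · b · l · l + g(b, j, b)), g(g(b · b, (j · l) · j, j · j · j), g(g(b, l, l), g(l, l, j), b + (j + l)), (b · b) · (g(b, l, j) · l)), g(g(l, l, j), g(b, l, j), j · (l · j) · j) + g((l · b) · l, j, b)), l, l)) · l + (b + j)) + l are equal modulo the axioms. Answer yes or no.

Left:  (j + (g(g(g(b + (b + l) + (j + (b + j)) + j, ((j + b) + (j + j · j)) + (j + (b + b)), g(b, j, b) + (l · b) · j · l), g(g(b · b, j · (l · j), j · (j · j)), g(g(b, l, l), g(l, l, j), b + (j + l)), (b · g(b, l, j)) · b · l), g(l · (l · b), j, b) + g(g(l, l, j), g(b, l, j), j · ((j · l) · j))), l, l) · (l · l) + l)) + b
  Flatten:  j + g(g(g(b + b + b + j + j + j + l, b + b + b + j + j + j + j · j, b · j · l · l + g(b, j, b)), g(g(b · b, j · j · l, j · j · j), g(g(b, l, l), g(l, l, j), b + j + l), b · b · g(b, l, j) · l), g(b · l · l, j, b) + g(g(l, l, j), g(b, l, j), j · j · j · l)), l, l) · l · l + l + b
  Sort arguments:  b + g(g(g(b + b + b + j + j + j + l, b + b + b + j + j + j + j · j, b · j · l · l + g(b, j, b)), g(g(b · b, j · j · l, j · j · j), g(g(b, l, l), g(l, l, j), b + j + l), b · b · g(b, l, j) · l), g(b · l · l, j, b) + g(g(l, l, j), g(b, l, j), j · j · j · l)), l, l) · l · l + j + l
Right:  ((l · g(g(g((j + (((l + b) + j) + b)) + (b + j), (j + (b + j)) + j · j + b + j + b, j · b · l · l + g(b, j, b)), g(g(b · b, (j · l) · j, j · j · j), g(g(b, l, l), g(l, l, j), b + (j + l)), (b · b) · (g(b, l, j) · l)), g(g(l, l, j), g(b, l, j), j · (l · j) · j) + g((l · b) · l, j, b)), l, l)) · l + (b + j)) + l
  Flatten:  g(g(g(b + b + b + j + j + j + l, b + b + b + j + j + j + j · j, b · j · l · l + g(b, j, b)), g(g(b · b, j · j · l, j · j · j), g(g(b, l, l), g(l, l, j), b + j + l), b · b · g(b, l, j) · l), g(b · l · l, j, b) + g(g(l, l, j), g(b, l, j), j · j · j · l)), l, l) · l · l + b + j + l
  Order the arguments:  b + g(g(g(b + b + b + j + j + j + l, b + b + b + j + j + j + j · j, b · j · l · l + g(b, j, b)), g(g(b · b, j · j · l, j · j · j), g(g(b, l, l), g(l, l, j), b + j + l), b · b · g(b, l, j) · l), g(b · l · l, j, b) + g(g(l, l, j), g(b, l, j), j · j · j · l)), l, l) · l · l + j + l

Answer: yes — both canonical forms are b + g(g(g(b + b + b + j + j + j + l, b + b + b + j + j + j + j · j, b · j · l · l + g(b, j, b)), g(g(b · b, j · j · l, j · j · j), g(g(b, l, l), g(l, l, j), b + j + l), b · b · g(b, l, j) · l), g(b · l · l, j, b) + g(g(l, l, j), g(b, l, j), j · j · j · l)), l, l) · l · l + j + l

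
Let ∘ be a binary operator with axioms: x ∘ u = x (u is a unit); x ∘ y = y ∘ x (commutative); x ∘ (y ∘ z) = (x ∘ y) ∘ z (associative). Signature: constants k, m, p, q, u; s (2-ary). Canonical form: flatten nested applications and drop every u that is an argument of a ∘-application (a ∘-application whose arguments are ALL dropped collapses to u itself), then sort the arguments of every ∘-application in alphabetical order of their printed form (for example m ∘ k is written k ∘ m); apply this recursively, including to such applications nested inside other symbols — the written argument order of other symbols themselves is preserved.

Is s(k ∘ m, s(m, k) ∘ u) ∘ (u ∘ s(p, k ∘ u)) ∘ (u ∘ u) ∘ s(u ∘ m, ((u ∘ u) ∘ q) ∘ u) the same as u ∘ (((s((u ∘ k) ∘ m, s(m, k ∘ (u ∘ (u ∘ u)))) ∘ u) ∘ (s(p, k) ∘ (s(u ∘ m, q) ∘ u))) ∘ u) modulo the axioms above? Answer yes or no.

Answer: yes — both canonical forms are s(k ∘ m, s(m, k)) ∘ s(m, q) ∘ s(p, k)

Derivation:
Left:  s(k ∘ m, s(m, k) ∘ u) ∘ (u ∘ s(p, k ∘ u)) ∘ (u ∘ u) ∘ s(u ∘ m, ((u ∘ u) ∘ q) ∘ u)
  Merge nested applications:  s(k ∘ m, s(m, k) ∘ u) ∘ u ∘ s(p, k ∘ u) ∘ u ∘ u ∘ s(u ∘ m, ((u ∘ u) ∘ q) ∘ u)
  Simplify inside:  s(k ∘ m, s(m, k) ∘ u)  →  s(k ∘ m, s(m, k))
  Simplify inside:  s(p, k ∘ u)  →  s(p, k)
  Canonicalize subterm:  s(u ∘ m, ((u ∘ u) ∘ q) ∘ u)  →  s(m, q)
  Drop the unit:  drop u (×3)
  Sort:  s(k ∘ m, s(m, k)) ∘ s(m, q) ∘ s(p, k)
Right:  u ∘ (((s((u ∘ k) ∘ m, s(m, k ∘ (u ∘ (u ∘ u)))) ∘ u) ∘ (s(p, k) ∘ (s(u ∘ m, q) ∘ u))) ∘ u)
  Un-nest:  u ∘ s((u ∘ k) ∘ m, s(m, k ∘ (u ∘ (u ∘ u)))) ∘ u ∘ s(p, k) ∘ s(u ∘ m, q) ∘ u ∘ u
  Inside:  s((u ∘ k) ∘ m, s(m, k ∘ (u ∘ (u ∘ u))))  →  s(k ∘ m, s(m, k))
  Canonicalize subterm:  s(u ∘ m, q)  →  s(m, q)
  Units out:  drop u (×4)
  Order the arguments:  s(k ∘ m, s(m, k)) ∘ s(m, q) ∘ s(p, k)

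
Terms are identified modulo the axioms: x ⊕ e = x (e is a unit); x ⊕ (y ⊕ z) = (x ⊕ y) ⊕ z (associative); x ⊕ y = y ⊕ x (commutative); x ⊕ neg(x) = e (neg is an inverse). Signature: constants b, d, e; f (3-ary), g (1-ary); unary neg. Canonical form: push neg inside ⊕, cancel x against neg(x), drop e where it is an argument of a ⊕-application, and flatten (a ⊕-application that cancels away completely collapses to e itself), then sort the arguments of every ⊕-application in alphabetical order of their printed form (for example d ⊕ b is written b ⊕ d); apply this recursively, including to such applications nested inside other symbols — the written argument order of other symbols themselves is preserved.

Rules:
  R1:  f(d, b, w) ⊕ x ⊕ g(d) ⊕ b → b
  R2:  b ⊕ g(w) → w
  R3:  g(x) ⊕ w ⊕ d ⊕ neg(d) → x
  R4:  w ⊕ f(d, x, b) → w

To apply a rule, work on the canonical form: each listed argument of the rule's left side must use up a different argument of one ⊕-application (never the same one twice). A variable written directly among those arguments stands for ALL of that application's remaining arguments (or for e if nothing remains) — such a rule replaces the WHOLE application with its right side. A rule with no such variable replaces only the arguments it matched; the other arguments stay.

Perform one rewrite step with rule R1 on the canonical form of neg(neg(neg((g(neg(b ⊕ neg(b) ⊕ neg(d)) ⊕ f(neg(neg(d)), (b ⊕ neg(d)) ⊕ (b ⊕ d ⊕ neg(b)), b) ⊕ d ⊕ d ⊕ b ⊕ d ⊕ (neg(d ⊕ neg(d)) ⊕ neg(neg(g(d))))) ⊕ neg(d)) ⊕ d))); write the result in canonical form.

Answer: neg(g(b))

Derivation:
Canonical form:  neg(g(b ⊕ d ⊕ d ⊕ d ⊕ d ⊕ f(d, b, b) ⊕ g(d)))
Apply R1:  consuming b, f(d, b, b), g(d);  w := b, x := d ⊕ d ⊕ d ⊕ d
The variable takes the whole remainder — replace the entire application.
New term:  neg(g(b))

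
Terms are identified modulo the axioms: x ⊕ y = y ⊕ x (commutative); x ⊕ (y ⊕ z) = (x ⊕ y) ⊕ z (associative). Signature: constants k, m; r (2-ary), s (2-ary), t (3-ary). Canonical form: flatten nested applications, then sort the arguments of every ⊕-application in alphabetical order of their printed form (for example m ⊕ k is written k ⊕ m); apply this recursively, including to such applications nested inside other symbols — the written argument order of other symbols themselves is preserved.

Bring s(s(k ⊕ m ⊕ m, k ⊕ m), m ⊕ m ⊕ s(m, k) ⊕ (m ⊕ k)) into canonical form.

Answer: s(s(k ⊕ m ⊕ m, k ⊕ m), k ⊕ m ⊕ m ⊕ m ⊕ s(m, k))

Derivation:
Descend into:  m ⊕ m ⊕ s(m, k) ⊕ (m ⊕ k)
Flatten:  m ⊕ m ⊕ s(m, k) ⊕ m ⊕ k
Sort:  k ⊕ m ⊕ m ⊕ m ⊕ s(m, k)
Reassemble:  s(s(k ⊕ m ⊕ m, k ⊕ m), k ⊕ m ⊕ m ⊕ m ⊕ s(m, k))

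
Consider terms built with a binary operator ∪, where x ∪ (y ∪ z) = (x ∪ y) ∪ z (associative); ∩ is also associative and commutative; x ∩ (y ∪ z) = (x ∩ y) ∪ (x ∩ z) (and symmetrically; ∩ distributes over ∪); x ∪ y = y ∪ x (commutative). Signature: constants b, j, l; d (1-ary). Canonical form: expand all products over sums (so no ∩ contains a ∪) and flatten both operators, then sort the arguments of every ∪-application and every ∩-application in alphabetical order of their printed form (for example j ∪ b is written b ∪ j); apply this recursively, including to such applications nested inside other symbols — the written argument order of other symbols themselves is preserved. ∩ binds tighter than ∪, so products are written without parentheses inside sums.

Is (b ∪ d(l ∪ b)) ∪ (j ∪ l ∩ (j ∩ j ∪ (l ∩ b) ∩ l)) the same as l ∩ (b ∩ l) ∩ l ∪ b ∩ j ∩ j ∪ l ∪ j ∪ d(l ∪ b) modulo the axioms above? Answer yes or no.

Left:  (b ∪ d(l ∪ b)) ∪ (j ∪ l ∩ (j ∩ j ∪ (l ∩ b) ∩ l))
  Expand:  b ∪ d(b ∪ l) ∪ j ∪ j ∩ j ∩ l ∪ b ∩ l ∩ l ∩ l
  Sort:  b ∪ b ∩ l ∩ l ∩ l ∪ d(b ∪ l) ∪ j ∪ j ∩ j ∩ l
Right:  l ∩ (b ∩ l) ∩ l ∪ b ∩ j ∩ j ∪ l ∪ j ∪ d(l ∪ b)
  Merge nested applications:  b ∩ l ∩ l ∩ l ∪ b ∩ j ∩ j ∪ l ∪ j ∪ d(b ∪ l)
  Order the arguments:  b ∩ j ∩ j ∪ b ∩ l ∩ l ∩ l ∪ d(b ∪ l) ∪ j ∪ l

Answer: no — b ∪ b ∩ l ∩ l ∩ l ∪ d(b ∪ l) ∪ j ∪ j ∩ j ∩ l vs b ∩ j ∩ j ∪ b ∩ l ∩ l ∩ l ∪ d(b ∪ l) ∪ j ∪ l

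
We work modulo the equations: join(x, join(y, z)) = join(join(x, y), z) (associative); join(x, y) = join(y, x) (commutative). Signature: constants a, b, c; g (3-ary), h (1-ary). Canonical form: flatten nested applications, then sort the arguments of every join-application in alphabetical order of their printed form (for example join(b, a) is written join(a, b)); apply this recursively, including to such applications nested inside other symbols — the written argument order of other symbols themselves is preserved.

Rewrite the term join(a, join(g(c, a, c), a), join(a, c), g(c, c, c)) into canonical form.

Answer: join(a, a, a, c, g(c, a, c), g(c, c, c))

Derivation:
Merge nested applications:  join(a, g(c, a, c), a, a, c, g(c, c, c))
Order the arguments:  join(a, a, a, c, g(c, a, c), g(c, c, c))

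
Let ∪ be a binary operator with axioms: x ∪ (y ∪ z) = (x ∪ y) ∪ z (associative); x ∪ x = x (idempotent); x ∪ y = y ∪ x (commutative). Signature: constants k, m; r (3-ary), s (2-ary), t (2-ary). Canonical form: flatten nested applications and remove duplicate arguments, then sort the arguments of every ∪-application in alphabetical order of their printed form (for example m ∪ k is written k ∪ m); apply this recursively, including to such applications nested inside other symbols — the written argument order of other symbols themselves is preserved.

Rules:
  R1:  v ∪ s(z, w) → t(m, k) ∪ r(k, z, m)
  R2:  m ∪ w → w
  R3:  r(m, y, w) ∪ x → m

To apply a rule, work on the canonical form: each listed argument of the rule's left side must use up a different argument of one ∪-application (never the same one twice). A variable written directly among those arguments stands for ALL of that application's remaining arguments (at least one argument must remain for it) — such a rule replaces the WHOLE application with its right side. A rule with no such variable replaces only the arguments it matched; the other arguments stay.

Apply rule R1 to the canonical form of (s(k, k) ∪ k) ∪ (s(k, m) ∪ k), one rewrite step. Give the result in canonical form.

Answer: r(k, k, m) ∪ t(m, k)

Derivation:
Canonical form:  k ∪ s(k, k) ∪ s(k, m)
R1 matches:  uses s(k, k);  v := k ∪ s(k, m), w := k, z := k
The variable takes the whole remainder — replace the entire application.
Giving:  r(k, k, m) ∪ t(m, k)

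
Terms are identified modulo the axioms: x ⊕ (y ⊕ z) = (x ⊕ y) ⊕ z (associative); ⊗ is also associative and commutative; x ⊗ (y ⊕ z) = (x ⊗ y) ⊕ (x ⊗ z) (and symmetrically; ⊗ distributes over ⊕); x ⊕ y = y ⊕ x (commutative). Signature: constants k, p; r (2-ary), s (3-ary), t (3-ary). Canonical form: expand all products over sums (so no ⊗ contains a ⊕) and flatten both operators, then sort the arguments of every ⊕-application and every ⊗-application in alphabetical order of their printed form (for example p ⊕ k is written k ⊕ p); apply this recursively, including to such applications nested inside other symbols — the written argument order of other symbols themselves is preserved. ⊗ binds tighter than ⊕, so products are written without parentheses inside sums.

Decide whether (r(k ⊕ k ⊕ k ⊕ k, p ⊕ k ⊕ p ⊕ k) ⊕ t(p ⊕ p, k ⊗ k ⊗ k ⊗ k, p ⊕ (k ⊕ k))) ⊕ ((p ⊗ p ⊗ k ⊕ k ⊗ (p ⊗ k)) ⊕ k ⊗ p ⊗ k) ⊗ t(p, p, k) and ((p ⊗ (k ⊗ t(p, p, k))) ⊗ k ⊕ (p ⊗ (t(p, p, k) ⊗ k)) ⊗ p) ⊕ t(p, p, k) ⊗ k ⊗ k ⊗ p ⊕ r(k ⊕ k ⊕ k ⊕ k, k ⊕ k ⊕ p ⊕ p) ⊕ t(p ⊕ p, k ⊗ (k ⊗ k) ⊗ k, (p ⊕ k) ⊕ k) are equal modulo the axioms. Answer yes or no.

Answer: yes — both canonical forms are k ⊗ k ⊗ p ⊗ t(p, p, k) ⊕ k ⊗ k ⊗ p ⊗ t(p, p, k) ⊕ k ⊗ p ⊗ p ⊗ t(p, p, k) ⊕ r(k ⊕ k ⊕ k ⊕ k, k ⊕ k ⊕ p ⊕ p) ⊕ t(p ⊕ p, k ⊗ k ⊗ k ⊗ k, k ⊕ k ⊕ p)

Derivation:
Left:  (r(k ⊕ k ⊕ k ⊕ k, p ⊕ k ⊕ p ⊕ k) ⊕ t(p ⊕ p, k ⊗ k ⊗ k ⊗ k, p ⊕ (k ⊕ k))) ⊕ ((p ⊗ p ⊗ k ⊕ k ⊗ (p ⊗ k)) ⊕ k ⊗ p ⊗ k) ⊗ t(p, p, k)
  Expand products over sums:  r(k ⊕ k ⊕ k ⊕ k, k ⊕ k ⊕ p ⊕ p) ⊕ t(p ⊕ p, k ⊗ k ⊗ k ⊗ k, k ⊕ k ⊕ p) ⊕ k ⊗ p ⊗ p ⊗ t(p, p, k) ⊕ k ⊗ k ⊗ p ⊗ t(p, p, k) ⊕ k ⊗ k ⊗ p ⊗ t(p, p, k)
  Order the arguments:  k ⊗ k ⊗ p ⊗ t(p, p, k) ⊕ k ⊗ k ⊗ p ⊗ t(p, p, k) ⊕ k ⊗ p ⊗ p ⊗ t(p, p, k) ⊕ r(k ⊕ k ⊕ k ⊕ k, k ⊕ k ⊕ p ⊕ p) ⊕ t(p ⊕ p, k ⊗ k ⊗ k ⊗ k, k ⊕ k ⊕ p)
Right:  ((p ⊗ (k ⊗ t(p, p, k))) ⊗ k ⊕ (p ⊗ (t(p, p, k) ⊗ k)) ⊗ p) ⊕ t(p, p, k) ⊗ k ⊗ k ⊗ p ⊕ r(k ⊕ k ⊕ k ⊕ k, k ⊕ k ⊕ p ⊕ p) ⊕ t(p ⊕ p, k ⊗ (k ⊗ k) ⊗ k, (p ⊕ k) ⊕ k)
  Merge nested applications:  k ⊗ k ⊗ p ⊗ t(p, p, k) ⊕ k ⊗ p ⊗ p ⊗ t(p, p, k) ⊕ k ⊗ k ⊗ p ⊗ t(p, p, k) ⊕ r(k ⊕ k ⊕ k ⊕ k, k ⊕ k ⊕ p ⊕ p) ⊕ t(p ⊕ p, k ⊗ k ⊗ k ⊗ k, k ⊕ k ⊕ p)
  Order the arguments:  k ⊗ k ⊗ p ⊗ t(p, p, k) ⊕ k ⊗ k ⊗ p ⊗ t(p, p, k) ⊕ k ⊗ p ⊗ p ⊗ t(p, p, k) ⊕ r(k ⊕ k ⊕ k ⊕ k, k ⊕ k ⊕ p ⊕ p) ⊕ t(p ⊕ p, k ⊗ k ⊗ k ⊗ k, k ⊕ k ⊕ p)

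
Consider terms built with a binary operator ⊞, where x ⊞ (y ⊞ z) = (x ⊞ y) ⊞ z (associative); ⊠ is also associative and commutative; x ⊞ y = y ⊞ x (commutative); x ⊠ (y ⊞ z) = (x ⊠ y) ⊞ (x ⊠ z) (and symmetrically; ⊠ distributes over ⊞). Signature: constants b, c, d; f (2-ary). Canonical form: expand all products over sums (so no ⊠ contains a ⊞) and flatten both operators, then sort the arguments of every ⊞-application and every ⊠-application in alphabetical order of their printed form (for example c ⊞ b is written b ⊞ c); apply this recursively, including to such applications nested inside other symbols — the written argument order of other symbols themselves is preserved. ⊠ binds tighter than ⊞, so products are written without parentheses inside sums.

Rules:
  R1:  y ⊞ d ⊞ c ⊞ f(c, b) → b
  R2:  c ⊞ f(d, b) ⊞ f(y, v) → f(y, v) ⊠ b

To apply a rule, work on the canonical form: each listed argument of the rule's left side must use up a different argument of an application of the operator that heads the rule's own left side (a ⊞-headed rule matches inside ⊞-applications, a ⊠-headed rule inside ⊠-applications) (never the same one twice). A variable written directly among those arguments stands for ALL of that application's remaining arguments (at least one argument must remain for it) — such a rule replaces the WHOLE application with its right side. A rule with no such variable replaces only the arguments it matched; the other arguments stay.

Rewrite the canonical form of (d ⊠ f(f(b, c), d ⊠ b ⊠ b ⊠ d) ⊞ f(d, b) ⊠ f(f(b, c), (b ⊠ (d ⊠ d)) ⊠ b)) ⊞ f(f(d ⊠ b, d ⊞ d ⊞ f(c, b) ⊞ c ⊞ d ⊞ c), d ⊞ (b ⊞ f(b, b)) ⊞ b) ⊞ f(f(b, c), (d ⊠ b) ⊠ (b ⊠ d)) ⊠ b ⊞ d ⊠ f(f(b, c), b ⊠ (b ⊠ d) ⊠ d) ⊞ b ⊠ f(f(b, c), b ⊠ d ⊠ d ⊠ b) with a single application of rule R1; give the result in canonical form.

Answer: b ⊠ f(f(b, c), b ⊠ b ⊠ d ⊠ d) ⊞ b ⊠ f(f(b, c), b ⊠ b ⊠ d ⊠ d) ⊞ d ⊠ f(f(b, c), b ⊠ b ⊠ d ⊠ d) ⊞ d ⊠ f(f(b, c), b ⊠ b ⊠ d ⊠ d) ⊞ f(d, b) ⊠ f(f(b, c), b ⊠ b ⊠ d ⊠ d) ⊞ f(f(b ⊠ d, b), b ⊞ b ⊞ d ⊞ f(b, b))

Derivation:
Canonical form:  b ⊠ f(f(b, c), b ⊠ b ⊠ d ⊠ d) ⊞ b ⊠ f(f(b, c), b ⊠ b ⊠ d ⊠ d) ⊞ d ⊠ f(f(b, c), b ⊠ b ⊠ d ⊠ d) ⊞ d ⊠ f(f(b, c), b ⊠ b ⊠ d ⊠ d) ⊞ f(d, b) ⊠ f(f(b, c), b ⊠ b ⊠ d ⊠ d) ⊞ f(f(b ⊠ d, c ⊞ c ⊞ d ⊞ d ⊞ d ⊞ f(c, b)), b ⊞ b ⊞ d ⊞ f(b, b))
Apply R1:  consuming c, d, f(c, b);  y := c ⊞ d ⊞ d
The variable takes the whole remainder — replace the entire application.
Giving:  b ⊠ f(f(b, c), b ⊠ b ⊠ d ⊠ d) ⊞ b ⊠ f(f(b, c), b ⊠ b ⊠ d ⊠ d) ⊞ d ⊠ f(f(b, c), b ⊠ b ⊠ d ⊠ d) ⊞ d ⊠ f(f(b, c), b ⊠ b ⊠ d ⊠ d) ⊞ f(d, b) ⊠ f(f(b, c), b ⊠ b ⊠ d ⊠ d) ⊞ f(f(b ⊠ d, b), b ⊞ b ⊞ d ⊞ f(b, b))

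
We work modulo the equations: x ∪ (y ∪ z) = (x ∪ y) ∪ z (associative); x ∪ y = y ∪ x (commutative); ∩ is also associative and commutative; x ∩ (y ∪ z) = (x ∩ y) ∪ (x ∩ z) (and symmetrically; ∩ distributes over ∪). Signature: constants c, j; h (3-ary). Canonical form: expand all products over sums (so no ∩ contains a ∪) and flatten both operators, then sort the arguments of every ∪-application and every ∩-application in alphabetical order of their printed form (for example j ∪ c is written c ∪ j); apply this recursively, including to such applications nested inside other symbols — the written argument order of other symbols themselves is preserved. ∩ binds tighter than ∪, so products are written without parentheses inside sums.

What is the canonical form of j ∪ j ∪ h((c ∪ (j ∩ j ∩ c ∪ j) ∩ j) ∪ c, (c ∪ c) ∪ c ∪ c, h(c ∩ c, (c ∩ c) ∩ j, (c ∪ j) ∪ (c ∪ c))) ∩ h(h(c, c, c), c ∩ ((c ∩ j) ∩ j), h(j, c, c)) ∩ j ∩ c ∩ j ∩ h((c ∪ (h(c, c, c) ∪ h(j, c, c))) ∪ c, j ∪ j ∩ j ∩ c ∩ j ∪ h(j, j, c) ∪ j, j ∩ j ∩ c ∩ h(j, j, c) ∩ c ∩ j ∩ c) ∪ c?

Expand:  j ∪ j ∪ c ∩ h(c ∪ c ∪ c ∩ j ∩ j ∩ j ∪ j ∩ j, c ∪ c ∪ c ∪ c, h(c ∩ c, c ∩ c ∩ j, c ∪ c ∪ c ∪ j)) ∩ h(c ∪ c ∪ h(c, c, c) ∪ h(j, c, c), c ∩ j ∩ j ∩ j ∪ h(j, j, c) ∪ j ∪ j, c ∩ c ∩ c ∩ h(j, j, c) ∩ j ∩ j ∩ j) ∩ h(h(c, c, c), c ∩ c ∩ j ∩ j, h(j, c, c)) ∩ j ∩ j ∪ c
Sort arguments:  c ∪ c ∩ h(c ∪ c ∪ c ∩ j ∩ j ∩ j ∪ j ∩ j, c ∪ c ∪ c ∪ c, h(c ∩ c, c ∩ c ∩ j, c ∪ c ∪ c ∪ j)) ∩ h(c ∪ c ∪ h(c, c, c) ∪ h(j, c, c), c ∩ j ∩ j ∩ j ∪ h(j, j, c) ∪ j ∪ j, c ∩ c ∩ c ∩ h(j, j, c) ∩ j ∩ j ∩ j) ∩ h(h(c, c, c), c ∩ c ∩ j ∩ j, h(j, c, c)) ∩ j ∩ j ∪ j ∪ j

Answer: c ∪ c ∩ h(c ∪ c ∪ c ∩ j ∩ j ∩ j ∪ j ∩ j, c ∪ c ∪ c ∪ c, h(c ∩ c, c ∩ c ∩ j, c ∪ c ∪ c ∪ j)) ∩ h(c ∪ c ∪ h(c, c, c) ∪ h(j, c, c), c ∩ j ∩ j ∩ j ∪ h(j, j, c) ∪ j ∪ j, c ∩ c ∩ c ∩ h(j, j, c) ∩ j ∩ j ∩ j) ∩ h(h(c, c, c), c ∩ c ∩ j ∩ j, h(j, c, c)) ∩ j ∩ j ∪ j ∪ j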